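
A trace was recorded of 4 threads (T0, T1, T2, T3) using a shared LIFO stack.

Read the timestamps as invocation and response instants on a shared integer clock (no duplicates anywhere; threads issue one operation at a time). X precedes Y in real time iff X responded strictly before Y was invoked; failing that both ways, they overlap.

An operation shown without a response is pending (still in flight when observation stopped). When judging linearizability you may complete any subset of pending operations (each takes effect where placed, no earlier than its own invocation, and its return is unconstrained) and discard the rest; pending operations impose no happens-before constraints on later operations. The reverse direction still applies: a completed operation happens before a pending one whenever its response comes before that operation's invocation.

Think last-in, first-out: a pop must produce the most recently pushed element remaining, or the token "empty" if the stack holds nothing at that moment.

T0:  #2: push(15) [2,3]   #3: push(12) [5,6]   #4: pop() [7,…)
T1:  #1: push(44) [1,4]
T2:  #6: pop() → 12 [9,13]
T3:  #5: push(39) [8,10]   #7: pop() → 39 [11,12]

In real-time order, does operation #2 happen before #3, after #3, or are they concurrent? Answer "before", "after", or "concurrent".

before

#2 spans [2,3], #3 spans [5,6]
resp(#2)=3 < inv(#3)=5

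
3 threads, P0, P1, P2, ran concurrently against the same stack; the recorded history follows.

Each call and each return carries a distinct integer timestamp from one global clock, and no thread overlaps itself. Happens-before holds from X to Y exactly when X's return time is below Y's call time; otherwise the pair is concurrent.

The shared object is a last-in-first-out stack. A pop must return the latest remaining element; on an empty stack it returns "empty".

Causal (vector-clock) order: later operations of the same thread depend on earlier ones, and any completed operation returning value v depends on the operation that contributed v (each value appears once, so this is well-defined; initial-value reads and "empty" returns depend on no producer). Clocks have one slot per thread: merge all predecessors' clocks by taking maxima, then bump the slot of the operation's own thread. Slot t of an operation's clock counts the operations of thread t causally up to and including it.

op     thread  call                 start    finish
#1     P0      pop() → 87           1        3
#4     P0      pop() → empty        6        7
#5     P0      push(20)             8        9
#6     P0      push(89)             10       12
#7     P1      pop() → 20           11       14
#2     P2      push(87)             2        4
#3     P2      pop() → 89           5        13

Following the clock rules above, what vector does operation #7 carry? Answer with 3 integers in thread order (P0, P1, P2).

VC(#2, invoked at 2): no causal predecessors; +1 on P2 → (0, 0, 1)
#1 (invocation 1): componentwise max over VC(#2)=(0, 0, 1), +1 at P0, giving (1, 0, 1)
#4 (invocation 6): componentwise max over VC(#1)=(1, 0, 1), +1 at P0, giving (2, 0, 1)
#5 (invocation 8): componentwise max over VC(#4)=(2, 0, 1), +1 at P0, giving (3, 0, 1)
#7 (invocation 11): componentwise max over VC(#5)=(3, 0, 1), +1 at P1, giving (3, 1, 1)
#6 (invocation 10): componentwise max over VC(#5)=(3, 0, 1), +1 at P0, giving (4, 0, 1)
#3 (invocation 5): componentwise max over VC(#2)=(0, 0, 1), VC(#6)=(4, 0, 1), +1 at P2, giving (4, 0, 2)
target: VC(#7) = (3, 1, 1)

(3, 1, 1)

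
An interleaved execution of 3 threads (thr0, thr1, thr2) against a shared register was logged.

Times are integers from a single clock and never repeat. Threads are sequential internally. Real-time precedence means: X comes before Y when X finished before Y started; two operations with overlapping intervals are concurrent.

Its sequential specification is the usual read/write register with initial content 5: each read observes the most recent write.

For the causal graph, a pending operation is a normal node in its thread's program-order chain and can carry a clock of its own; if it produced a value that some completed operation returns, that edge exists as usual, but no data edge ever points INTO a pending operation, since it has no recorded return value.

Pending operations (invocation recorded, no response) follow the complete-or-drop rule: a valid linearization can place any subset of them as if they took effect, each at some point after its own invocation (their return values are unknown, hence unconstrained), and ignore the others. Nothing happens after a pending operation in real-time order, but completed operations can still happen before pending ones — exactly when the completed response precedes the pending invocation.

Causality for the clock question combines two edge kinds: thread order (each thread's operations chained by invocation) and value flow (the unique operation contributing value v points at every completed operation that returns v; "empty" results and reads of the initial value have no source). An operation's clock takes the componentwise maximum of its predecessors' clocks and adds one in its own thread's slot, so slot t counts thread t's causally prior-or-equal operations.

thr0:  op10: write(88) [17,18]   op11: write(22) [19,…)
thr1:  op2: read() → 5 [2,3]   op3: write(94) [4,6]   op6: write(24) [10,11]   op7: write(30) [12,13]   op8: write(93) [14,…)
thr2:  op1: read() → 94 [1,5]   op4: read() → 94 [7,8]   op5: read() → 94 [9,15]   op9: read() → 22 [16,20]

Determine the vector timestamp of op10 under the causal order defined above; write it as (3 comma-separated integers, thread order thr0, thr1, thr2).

(1, 0, 0)

op2, invoked 2, has no incoming edges; only thr1's bump applies → (0, 1, 0)
op10, invoked 17, has no incoming edges; only thr0's bump applies → (1, 0, 0)
op3 (invocation 4): componentwise max over VC(op2)=(0, 1, 0), +1 at thr1, giving (0, 2, 0)
op11 (invocation 19): componentwise max over VC(op10)=(1, 0, 0), +1 at thr0, giving (2, 0, 0)
op1 (invocation 1): componentwise max over VC(op3)=(0, 2, 0), +1 at thr2, giving (0, 2, 1)
op6 (invocation 10): componentwise max over VC(op3)=(0, 2, 0), +1 at thr1, giving (0, 3, 0)
op4 (invocation 7): componentwise max over VC(op1)=(0, 2, 1), VC(op3)=(0, 2, 0), +1 at thr2, giving (0, 2, 2)
op7 (invocation 12): componentwise max over VC(op6)=(0, 3, 0), +1 at thr1, giving (0, 4, 0)
op5 (invocation 9): componentwise max over VC(op3)=(0, 2, 0), VC(op4)=(0, 2, 2), +1 at thr2, giving (0, 2, 3)
op8 (invocation 14): componentwise max over VC(op7)=(0, 4, 0), +1 at thr1, giving (0, 5, 0)
op9 (invocation 16): componentwise max over VC(op5)=(0, 2, 3), VC(op11)=(2, 0, 0), +1 at thr2, giving (2, 2, 4)
target: VC(op10) = (1, 0, 0)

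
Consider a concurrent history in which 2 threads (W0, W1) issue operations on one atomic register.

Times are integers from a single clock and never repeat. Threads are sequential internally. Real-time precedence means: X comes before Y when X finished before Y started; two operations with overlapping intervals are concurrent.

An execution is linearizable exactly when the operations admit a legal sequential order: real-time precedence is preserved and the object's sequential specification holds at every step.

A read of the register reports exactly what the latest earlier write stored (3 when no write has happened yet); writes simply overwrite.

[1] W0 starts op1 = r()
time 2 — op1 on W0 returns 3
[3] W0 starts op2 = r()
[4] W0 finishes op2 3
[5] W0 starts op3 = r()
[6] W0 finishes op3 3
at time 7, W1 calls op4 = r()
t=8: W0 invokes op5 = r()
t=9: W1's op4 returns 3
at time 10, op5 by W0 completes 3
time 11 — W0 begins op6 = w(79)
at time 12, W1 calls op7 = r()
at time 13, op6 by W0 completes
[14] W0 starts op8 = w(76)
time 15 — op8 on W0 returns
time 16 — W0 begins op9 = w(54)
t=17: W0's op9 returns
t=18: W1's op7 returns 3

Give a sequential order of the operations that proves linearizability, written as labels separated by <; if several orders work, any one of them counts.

op1 < op2 < op3 < op4 < op5 < op7 < op6 < op8 < op9

step 1: op1 r() → 3 — value 3
step 2: op2 r() → 3 — value 3
step 3: op3 r() → 3 — value 3
step 4: op4 r() → 3 — value 3
step 5: op5 r() → 3 — value 3
step 6: op7 r() → 3 — value 3
step 7: op6 w(79) — value 79
step 8: op8 w(76) — value 76
step 9: op9 w(54) — value 54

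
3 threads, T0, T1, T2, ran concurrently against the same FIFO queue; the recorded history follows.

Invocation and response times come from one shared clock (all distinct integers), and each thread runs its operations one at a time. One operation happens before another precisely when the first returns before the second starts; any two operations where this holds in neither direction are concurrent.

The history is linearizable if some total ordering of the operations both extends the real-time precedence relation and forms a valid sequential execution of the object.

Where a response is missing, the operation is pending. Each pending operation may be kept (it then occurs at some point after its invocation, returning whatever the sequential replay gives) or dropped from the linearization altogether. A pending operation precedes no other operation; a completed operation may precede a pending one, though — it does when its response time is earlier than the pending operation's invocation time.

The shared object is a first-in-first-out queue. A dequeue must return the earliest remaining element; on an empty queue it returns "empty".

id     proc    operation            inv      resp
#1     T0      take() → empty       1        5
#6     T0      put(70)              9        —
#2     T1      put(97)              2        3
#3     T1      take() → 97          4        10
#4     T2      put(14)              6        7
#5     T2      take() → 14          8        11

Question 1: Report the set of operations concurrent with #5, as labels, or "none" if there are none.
Answer: #3, #6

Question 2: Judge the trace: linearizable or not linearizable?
witness order: #1, #2, #3, #4, #5
1. #1 take() → empty, leaving queue <>
2. #2 put(97), leaving queue <97>
3. #3 take() → 97, leaving queue <>
4. #4 put(14), leaving queue <14>
5. #5 take() → 14, leaving queue <>

linearizable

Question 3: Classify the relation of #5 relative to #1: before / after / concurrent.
Answer: after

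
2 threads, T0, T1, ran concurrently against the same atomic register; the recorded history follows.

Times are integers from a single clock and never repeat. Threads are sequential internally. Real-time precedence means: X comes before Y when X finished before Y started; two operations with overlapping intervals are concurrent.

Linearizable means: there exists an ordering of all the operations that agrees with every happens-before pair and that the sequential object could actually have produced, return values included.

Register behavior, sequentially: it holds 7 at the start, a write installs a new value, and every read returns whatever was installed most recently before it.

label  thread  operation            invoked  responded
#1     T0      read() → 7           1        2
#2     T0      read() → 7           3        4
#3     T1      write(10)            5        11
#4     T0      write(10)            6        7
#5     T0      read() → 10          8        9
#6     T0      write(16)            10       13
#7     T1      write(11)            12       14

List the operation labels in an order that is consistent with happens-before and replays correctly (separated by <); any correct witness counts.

#1 < #2 < #3 < #4 < #5 < #6 < #7

1. #1 read() → 7, leaving value 7
2. #2 read() → 7, leaving value 7
3. #3 write(10), leaving value 10
4. #4 write(10), leaving value 10
5. #5 read() → 10, leaving value 10
6. #6 write(16), leaving value 16
7. #7 write(11), leaving value 11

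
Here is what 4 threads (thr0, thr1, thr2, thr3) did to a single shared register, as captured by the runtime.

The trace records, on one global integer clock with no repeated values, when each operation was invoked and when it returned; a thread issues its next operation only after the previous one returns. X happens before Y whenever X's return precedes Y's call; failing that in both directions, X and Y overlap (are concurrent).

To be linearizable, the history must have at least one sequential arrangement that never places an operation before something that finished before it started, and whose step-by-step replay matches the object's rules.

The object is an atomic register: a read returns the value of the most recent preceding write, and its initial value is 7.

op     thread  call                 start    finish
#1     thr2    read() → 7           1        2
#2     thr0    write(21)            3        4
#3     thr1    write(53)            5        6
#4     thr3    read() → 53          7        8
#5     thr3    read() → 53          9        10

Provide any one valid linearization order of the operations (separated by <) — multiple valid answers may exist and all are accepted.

1. #1 read() → 7, leaving value 7
2. #2 write(21), leaving value 21
3. #3 write(53), leaving value 53
4. #4 read() → 53, leaving value 53
5. #5 read() → 53, leaving value 53

#1 < #2 < #3 < #4 < #5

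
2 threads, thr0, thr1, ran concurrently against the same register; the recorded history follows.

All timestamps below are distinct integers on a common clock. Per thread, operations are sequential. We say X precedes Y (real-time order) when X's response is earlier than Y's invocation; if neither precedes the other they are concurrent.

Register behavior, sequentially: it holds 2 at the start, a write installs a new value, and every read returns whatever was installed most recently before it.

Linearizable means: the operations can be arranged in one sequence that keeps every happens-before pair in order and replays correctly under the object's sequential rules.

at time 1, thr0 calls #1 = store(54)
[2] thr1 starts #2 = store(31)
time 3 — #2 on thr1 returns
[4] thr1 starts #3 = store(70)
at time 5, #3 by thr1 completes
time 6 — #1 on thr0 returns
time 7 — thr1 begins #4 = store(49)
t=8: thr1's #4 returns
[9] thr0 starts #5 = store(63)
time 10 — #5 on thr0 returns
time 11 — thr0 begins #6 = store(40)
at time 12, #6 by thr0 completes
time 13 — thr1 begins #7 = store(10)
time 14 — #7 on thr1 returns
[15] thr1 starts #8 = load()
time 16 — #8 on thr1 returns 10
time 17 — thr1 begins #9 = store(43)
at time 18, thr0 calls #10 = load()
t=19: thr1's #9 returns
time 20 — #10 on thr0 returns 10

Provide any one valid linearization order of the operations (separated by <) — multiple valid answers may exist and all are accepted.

after step 1 (#1 store(54)): value 54
after step 2 (#2 store(31)): value 31
after step 3 (#3 store(70)): value 70
after step 4 (#4 store(49)): value 49
after step 5 (#5 store(63)): value 63
after step 6 (#6 store(40)): value 40
after step 7 (#7 store(10)): value 10
after step 8 (#8 load() → 10): value 10
after step 9 (#10 load() → 10): value 10
after step 10 (#9 store(43)): value 43

#1 < #2 < #3 < #4 < #5 < #6 < #7 < #8 < #10 < #9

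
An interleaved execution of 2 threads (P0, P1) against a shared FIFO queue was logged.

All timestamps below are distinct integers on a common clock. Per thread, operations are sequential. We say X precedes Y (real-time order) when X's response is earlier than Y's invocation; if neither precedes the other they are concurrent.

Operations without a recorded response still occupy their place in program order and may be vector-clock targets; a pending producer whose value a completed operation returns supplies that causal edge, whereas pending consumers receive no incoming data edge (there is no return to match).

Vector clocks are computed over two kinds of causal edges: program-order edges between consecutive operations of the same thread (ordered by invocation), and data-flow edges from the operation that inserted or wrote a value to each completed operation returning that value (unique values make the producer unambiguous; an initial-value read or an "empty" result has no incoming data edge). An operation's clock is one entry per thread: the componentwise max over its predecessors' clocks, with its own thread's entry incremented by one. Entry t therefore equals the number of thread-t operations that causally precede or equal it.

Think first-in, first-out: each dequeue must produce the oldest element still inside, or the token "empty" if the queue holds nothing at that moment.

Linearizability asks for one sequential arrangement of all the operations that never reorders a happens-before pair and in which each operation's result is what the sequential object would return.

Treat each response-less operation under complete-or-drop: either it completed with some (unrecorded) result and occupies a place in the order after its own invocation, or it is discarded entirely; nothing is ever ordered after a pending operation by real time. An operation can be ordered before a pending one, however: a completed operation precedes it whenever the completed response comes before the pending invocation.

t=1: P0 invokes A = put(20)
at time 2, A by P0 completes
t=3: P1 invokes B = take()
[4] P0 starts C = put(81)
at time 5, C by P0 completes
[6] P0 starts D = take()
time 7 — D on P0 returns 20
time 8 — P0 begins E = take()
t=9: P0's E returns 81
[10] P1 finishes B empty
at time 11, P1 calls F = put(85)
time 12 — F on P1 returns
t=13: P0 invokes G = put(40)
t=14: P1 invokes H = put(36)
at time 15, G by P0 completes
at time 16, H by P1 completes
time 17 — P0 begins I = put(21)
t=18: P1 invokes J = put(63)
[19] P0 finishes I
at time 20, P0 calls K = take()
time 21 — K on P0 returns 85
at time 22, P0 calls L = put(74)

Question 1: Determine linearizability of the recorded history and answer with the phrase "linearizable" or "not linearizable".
witness order: A, C, D, E, B, F, G, H, I, J, K
after step 1 (A put(20)): queue <20>
after step 2 (C put(81)): queue <20,81>
after step 3 (D take() → 20): queue <81>
after step 4 (E take() → 81): queue <>
after step 5 (B take() → empty): queue <>
after step 6 (F put(85)): queue <85>
after step 7 (G put(40)): queue <85,40>
after step 8 (H put(36)): queue <85,40,36>
after step 9 (I put(21)): queue <85,40,36,21>
after step 10 (J put(63) (pending, included)): queue <85,40,36,21,63>
after step 11 (K take() → 85): queue <40,36,21,63>

linearizable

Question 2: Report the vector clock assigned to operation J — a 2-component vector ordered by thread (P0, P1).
Answer: (0, 4)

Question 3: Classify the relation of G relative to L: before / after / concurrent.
Answer: before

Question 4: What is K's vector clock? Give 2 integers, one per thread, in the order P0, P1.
Answer: (7, 2)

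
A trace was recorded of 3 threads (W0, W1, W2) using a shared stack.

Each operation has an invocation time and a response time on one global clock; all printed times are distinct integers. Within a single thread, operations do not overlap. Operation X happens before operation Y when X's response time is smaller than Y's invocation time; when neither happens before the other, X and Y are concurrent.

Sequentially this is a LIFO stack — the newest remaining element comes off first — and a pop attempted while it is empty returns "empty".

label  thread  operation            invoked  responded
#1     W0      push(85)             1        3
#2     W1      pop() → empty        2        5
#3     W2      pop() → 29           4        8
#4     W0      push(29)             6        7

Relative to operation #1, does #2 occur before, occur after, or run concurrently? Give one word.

#2 spans [2,5], #1 spans [1,3]
the intervals overlap in both directions

concurrent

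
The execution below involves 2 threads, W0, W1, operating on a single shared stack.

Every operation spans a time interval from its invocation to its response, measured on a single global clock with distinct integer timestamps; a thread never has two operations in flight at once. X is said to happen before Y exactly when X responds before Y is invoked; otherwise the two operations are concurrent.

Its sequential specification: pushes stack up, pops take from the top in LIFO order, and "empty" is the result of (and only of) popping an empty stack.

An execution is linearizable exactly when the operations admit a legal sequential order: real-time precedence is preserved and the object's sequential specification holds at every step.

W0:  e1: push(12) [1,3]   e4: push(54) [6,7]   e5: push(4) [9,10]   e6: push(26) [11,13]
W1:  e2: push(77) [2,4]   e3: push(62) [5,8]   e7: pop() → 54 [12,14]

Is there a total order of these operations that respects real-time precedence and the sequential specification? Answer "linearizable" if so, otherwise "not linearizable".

prefix check: 1..13 passes, 1..14 fails once e7's time-14 response joins
8 orders of the 7 completed stack ops respect real time; none is legal
for example e1, e2, e3, e4, e5, e6, e7 fails at step 7: e7 pop() → 54 is not legal there
for example e1, e2, e3, e4, e5, e7, e6 fails at step 6: e7 pop() → 54 is not legal there

not linearizable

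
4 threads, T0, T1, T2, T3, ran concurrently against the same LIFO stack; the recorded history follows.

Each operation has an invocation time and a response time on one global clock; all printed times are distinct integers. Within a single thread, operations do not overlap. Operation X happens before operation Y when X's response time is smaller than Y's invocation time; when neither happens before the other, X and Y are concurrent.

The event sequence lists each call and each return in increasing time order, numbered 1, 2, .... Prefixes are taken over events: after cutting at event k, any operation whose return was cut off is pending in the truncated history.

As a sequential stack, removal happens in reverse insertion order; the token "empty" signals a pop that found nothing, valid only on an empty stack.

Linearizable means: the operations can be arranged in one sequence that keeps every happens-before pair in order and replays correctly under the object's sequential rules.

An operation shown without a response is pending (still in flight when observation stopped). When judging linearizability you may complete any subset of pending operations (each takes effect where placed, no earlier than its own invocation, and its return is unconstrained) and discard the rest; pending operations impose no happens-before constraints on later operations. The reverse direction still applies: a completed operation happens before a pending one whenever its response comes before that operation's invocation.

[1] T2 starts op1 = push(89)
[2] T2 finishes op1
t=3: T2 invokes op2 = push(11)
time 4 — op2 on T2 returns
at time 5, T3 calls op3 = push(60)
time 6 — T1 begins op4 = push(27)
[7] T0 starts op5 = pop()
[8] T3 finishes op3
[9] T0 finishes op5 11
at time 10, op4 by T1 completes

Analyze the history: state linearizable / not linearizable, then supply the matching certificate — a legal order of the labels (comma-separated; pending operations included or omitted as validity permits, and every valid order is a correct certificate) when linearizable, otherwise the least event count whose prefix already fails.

linearizable — witness: op1, op2, op5, op3, op4

step 1: op1 push(89) — stack <89>
step 2: op2 push(11) — stack <89,11>
step 3: op5 pop() → 11 — stack <89>
step 4: op3 push(60) — stack <89,60>
step 5: op4 push(27) — stack <89,60,27>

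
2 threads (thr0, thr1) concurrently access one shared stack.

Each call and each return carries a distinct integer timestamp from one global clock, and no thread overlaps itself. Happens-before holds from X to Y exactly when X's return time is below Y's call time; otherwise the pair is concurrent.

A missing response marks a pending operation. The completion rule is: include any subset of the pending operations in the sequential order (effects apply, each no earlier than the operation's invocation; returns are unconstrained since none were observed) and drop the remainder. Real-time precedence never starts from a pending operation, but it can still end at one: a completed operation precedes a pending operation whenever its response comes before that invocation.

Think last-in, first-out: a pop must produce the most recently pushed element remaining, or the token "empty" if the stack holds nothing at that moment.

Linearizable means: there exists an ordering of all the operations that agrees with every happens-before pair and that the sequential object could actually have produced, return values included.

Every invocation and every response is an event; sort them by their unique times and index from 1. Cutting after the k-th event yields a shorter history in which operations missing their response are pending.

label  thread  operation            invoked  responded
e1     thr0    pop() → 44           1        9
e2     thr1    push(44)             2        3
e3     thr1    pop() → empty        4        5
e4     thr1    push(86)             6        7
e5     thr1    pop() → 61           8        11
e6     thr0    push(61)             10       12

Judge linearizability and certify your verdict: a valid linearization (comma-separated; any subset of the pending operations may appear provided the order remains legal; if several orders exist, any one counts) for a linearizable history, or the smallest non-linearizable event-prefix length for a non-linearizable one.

after step 1 (e2 push(44)): stack <44>
after step 2 (e1 pop() → 44): stack <>
after step 3 (e3 pop() → empty): stack <>
after step 4 (e4 push(86)): stack <86>
after step 5 (e6 push(61)): stack <86,61>
after step 6 (e5 pop() → 61): stack <86>

linearizable — witness: e2, e1, e3, e4, e6, e5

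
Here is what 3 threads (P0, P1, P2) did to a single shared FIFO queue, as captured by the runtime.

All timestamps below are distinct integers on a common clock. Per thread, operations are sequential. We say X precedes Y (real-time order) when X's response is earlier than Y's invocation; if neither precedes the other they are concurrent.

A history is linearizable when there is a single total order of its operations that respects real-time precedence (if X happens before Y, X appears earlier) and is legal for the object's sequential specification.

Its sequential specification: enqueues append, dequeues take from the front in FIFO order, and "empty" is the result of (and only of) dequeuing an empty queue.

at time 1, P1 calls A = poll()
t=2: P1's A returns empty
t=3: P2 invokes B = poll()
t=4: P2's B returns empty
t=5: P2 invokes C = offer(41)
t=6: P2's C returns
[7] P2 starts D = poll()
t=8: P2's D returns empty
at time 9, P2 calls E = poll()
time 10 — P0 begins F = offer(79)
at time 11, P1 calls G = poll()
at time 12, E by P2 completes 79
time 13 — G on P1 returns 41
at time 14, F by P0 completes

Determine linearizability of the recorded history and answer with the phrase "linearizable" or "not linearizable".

already the first 8 events (up to D's response at time 8) admit no linearization; the first 7 still do
exhaustive check: the 4 completed FIFO queue ops admit one real-time order; illegal
e.g. A, B, C, D: illegal at step 4, since D poll() → empty cannot apply there

not linearizable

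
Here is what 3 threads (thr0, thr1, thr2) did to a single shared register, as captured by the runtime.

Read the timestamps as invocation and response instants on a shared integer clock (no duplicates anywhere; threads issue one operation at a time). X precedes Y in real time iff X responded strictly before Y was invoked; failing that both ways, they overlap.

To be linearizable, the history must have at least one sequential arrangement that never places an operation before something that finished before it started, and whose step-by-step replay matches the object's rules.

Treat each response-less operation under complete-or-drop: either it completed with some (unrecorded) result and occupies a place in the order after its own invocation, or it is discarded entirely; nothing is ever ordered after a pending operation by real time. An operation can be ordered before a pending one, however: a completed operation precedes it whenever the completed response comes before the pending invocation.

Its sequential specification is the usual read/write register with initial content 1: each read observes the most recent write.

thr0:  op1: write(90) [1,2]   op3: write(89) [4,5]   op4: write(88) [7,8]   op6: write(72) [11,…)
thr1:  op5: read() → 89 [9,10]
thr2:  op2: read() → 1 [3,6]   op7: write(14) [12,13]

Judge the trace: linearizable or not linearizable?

not linearizable

prefix check: 1..5 passes, 1..6 fails once op2's time-6 response joins
no legal order exists: 2 real-time-consistent candidates over 3 completed register operations, all rejected
sample order op1, op2, op3 stalls at step 2 — op2 read() → 1 has no legal effect
sample order op1, op3, op2 stalls at step 3 — op2 read() → 1 has no legal effect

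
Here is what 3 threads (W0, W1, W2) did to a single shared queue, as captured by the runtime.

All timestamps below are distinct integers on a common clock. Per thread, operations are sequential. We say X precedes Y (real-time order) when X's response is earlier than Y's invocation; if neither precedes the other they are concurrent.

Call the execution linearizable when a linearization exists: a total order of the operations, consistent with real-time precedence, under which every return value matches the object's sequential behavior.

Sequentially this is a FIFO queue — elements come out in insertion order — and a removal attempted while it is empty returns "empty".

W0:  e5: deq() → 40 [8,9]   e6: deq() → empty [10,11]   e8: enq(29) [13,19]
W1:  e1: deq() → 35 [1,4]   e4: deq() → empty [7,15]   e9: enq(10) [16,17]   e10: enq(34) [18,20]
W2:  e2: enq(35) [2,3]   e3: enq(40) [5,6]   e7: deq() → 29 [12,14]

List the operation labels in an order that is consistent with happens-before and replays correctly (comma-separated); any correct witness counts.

e2, e1, e3, e5, e4, e6, e8, e7, e9, e10

step 1: e2 enq(35) — queue <35>
step 2: e1 deq() → 35 — queue <>
step 3: e3 enq(40) — queue <40>
step 4: e5 deq() → 40 — queue <>
step 5: e4 deq() → empty — queue <>
step 6: e6 deq() → empty — queue <>
step 7: e8 enq(29) — queue <29>
step 8: e7 deq() → 29 — queue <>
step 9: e9 enq(10) — queue <10>
step 10: e10 enq(34) — queue <10,34>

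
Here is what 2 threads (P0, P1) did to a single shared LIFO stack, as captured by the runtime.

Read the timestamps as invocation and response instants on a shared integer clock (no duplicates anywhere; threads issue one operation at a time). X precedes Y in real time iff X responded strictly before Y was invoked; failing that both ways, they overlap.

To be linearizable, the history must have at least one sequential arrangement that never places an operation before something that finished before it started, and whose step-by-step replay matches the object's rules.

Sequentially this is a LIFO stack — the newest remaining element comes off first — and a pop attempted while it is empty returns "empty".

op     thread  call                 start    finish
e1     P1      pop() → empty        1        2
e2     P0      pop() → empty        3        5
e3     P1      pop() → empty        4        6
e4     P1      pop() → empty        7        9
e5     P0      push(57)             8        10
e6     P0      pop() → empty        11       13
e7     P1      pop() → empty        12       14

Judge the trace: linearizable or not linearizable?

through event 13 a valid linearization exists; event 14 (e7 responding at time 14) ends that
real-time-consistent orders of the 7 completed operations: 8 — all fail the LIFO stack replay
e.g. e1, e2, e3, e4, e5, e6, e7: illegal at step 6, since e6 pop() → empty cannot apply there
e.g. e1, e2, e3, e4, e5, e7, e6: illegal at step 6, since e7 pop() → empty cannot apply there

not linearizable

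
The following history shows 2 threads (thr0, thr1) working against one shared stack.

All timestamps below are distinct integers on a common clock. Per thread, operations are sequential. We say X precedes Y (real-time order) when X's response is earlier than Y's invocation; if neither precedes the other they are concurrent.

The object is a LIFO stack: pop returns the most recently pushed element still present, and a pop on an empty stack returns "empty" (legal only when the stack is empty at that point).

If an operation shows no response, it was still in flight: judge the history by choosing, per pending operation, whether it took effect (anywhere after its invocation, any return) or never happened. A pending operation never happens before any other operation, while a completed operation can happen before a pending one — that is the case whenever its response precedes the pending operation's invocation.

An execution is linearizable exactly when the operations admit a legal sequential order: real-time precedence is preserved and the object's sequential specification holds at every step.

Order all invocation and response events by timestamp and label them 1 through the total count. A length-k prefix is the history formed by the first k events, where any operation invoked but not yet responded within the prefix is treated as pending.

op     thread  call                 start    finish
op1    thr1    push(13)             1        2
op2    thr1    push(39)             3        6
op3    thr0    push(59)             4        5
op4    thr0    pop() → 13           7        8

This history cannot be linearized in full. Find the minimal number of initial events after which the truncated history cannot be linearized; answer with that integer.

events 1..7 are still linearizable — one witness is op1, op2, op3:
step 1: op1 push(13) — stack <13>
step 2: op2 push(39) — stack <13,39>
step 3: op3 push(59) — stack <13,39,59>
once event 8 joins (op4's response, time 8), exhaustive search finds no witness
for example op1, op2, op3, op4 fails at step 4: op4 pop() → 13 is not legal there
for example op1, op3, op2, op4 fails at step 4: op4 pop() → 13 is not legal there

8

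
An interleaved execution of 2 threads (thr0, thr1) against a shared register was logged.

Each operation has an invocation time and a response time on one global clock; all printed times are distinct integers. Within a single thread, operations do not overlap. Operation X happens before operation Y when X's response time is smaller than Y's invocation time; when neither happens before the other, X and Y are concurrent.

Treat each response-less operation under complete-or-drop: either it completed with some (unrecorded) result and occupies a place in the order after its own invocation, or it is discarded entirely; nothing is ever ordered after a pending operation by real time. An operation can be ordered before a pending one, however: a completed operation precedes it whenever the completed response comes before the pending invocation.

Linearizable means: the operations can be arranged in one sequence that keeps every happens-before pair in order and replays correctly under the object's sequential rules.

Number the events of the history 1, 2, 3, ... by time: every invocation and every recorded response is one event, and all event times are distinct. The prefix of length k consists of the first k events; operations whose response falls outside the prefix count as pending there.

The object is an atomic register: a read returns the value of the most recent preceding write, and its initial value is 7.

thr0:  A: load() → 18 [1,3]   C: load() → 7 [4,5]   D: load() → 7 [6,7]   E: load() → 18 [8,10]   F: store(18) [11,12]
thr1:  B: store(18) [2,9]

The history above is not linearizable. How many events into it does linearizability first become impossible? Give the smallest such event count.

a valid linearization of events 1..4 exists, for instance B, A:
1. B store(18) (pending, included), leaving value 18
2. A load() → 18, leaving value 18
event 5 — C's response, time 5 — after it, nothing linearizes
including or dropping the 1 pending operation (B) in any combination fails
one such order, A, C (pending dropped), breaks at step 1 where A load() → 18 is illegal

5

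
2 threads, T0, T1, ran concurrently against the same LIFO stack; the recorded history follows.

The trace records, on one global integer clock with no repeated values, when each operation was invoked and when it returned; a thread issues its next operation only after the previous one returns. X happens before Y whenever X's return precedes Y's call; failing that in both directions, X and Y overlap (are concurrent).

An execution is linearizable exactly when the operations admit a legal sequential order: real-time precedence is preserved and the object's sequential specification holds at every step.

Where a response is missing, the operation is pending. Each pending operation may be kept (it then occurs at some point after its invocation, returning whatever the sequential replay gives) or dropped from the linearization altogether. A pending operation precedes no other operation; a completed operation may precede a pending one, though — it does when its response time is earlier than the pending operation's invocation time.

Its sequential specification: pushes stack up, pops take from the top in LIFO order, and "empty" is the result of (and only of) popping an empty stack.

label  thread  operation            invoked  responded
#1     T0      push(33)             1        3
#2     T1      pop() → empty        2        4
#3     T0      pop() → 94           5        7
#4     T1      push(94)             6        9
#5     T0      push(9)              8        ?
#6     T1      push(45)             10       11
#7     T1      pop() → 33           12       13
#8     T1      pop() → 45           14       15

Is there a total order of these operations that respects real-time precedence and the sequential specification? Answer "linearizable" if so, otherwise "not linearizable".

events 1..12 are fine; event 13 — the response of #7 at time 13 — makes the prefix non-linearizable
no legal order exists: 4 real-time-consistent candidates over 6 completed LIFO stack operations, all rejected
completion choices over the 1 pending operation (#5) were checked; none helps
one such order, #1, #2, #3, #4, #6, #7 (pending dropped), breaks at step 2 where #2 pop() → empty is illegal
one such order, #1, #2, #4, #3, #6, #7 (pending dropped), breaks at step 2 where #2 pop() → empty is illegal

not linearizable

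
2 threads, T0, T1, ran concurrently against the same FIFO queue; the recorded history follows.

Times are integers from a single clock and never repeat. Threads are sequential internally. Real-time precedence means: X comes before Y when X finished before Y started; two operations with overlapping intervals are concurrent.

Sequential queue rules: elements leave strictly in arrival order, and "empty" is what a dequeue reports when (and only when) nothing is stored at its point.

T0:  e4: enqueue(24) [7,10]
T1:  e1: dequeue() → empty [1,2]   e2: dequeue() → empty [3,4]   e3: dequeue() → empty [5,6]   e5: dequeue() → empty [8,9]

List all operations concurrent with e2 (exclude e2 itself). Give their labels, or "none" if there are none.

overlap test against e2 [3,4]: concurrent iff the interval meets 3..4
e1 [1,2]: before
e3 [5,6]: after
e4 [7,10]: after
e5 [8,9]: after

none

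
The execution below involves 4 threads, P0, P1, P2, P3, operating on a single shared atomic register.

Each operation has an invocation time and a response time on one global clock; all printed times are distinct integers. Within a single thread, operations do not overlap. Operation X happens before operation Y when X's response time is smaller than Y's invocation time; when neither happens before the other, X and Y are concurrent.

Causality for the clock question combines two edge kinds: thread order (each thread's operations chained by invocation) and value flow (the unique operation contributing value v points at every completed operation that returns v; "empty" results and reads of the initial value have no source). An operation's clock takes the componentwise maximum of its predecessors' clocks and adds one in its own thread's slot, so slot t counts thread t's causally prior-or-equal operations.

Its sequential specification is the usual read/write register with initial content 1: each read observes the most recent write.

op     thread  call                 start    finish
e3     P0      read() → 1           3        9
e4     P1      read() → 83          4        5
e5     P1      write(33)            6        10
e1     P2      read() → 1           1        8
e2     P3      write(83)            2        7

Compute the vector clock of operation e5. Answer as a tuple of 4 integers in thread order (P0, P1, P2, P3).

(0, 2, 0, 1)

e2 (invocation 2): nothing precedes it; P3's component alone gives (0, 0, 0, 1)
e1 (invocation 1): nothing precedes it; P2's component alone gives (0, 0, 1, 0)
e3 (invocation 3): nothing precedes it; P0's component alone gives (1, 0, 0, 0)
merge at e4 (invoked 4): VC(e2)=(0, 0, 0, 1), own-thread bump on P1 → (0, 1, 0, 1)
merge at e5 (invoked 6): VC(e4)=(0, 1, 0, 1), own-thread bump on P1 → (0, 2, 0, 1)
target: VC(e5) = (0, 2, 0, 1)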